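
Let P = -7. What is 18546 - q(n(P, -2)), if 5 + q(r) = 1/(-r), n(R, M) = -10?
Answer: 185509/10 ≈ 18551.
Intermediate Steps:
q(r) = -5 - 1/r (q(r) = -5 + 1/(-r) = -5 - 1/r)
18546 - q(n(P, -2)) = 18546 - (-5 - 1/(-10)) = 18546 - (-5 - 1*(-1/10)) = 18546 - (-5 + 1/10) = 18546 - 1*(-49/10) = 18546 + 49/10 = 185509/10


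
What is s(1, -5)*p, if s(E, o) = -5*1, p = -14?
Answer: 70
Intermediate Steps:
s(E, o) = -5
s(1, -5)*p = -5*(-14) = 70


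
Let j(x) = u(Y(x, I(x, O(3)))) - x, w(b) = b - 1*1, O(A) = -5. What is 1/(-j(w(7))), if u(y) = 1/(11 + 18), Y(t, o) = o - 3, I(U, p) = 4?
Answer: 29/173 ≈ 0.16763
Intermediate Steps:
w(b) = -1 + b (w(b) = b - 1 = -1 + b)
Y(t, o) = -3 + o
u(y) = 1/29
j(x) = 1/29 - x
1/(-j(w(7))) = 1/(-(1/29 - (-1 + 7))) = 1/(-(1/29 - 1*6)) = 1/(-(1/29 - 6)) = 1/(-1*(-173/29)) = 1/(173/29) = 29/173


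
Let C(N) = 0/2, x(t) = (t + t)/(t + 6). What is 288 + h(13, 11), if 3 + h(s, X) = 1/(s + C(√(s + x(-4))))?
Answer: 3706/13 ≈ 285.08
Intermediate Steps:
x(t) = 2*t/(6 + t) (x(t) = (2*t)/(6 + t) = 2*t/(6 + t))
C(N) = 0 (C(N) = 0*(½) = 0)
h(s, X) = -3 + 1/s (h(s, X) = -3 + 1/(s + 0) = -3 + 1/s)
288 + h(13, 11) = 288 + (-3 + 1/13) = 288 - 38/13 = 3706/13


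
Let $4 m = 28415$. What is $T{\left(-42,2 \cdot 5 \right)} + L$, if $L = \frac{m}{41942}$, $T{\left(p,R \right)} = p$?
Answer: $- \frac{7017841}{167768} \approx -41.831$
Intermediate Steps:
$m = \frac{28415}{4}$ ($m = \frac{1}{4} \cdot 28415 = \frac{28415}{4} \approx 7103.8$)
$L = \frac{28415}{167768}$ ($L = \frac{28415}{4 \cdot 41942} = \frac{28415}{4} \cdot \frac{1}{41942} = \frac{28415}{167768} \approx 0.16937$)
$T{\left(-42,2 \cdot 5 \right)} + L = -42 + \frac{28415}{167768} = - \frac{7017841}{167768}$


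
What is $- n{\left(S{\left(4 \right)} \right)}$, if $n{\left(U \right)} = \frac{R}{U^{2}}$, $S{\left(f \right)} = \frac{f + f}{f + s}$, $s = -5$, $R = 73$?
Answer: $- \frac{73}{64} \approx -1.1406$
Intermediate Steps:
$S{\left(f \right)} = \frac{2 f}{-5 + f}$ ($S{\left(f \right)} = \frac{f + f}{f - 5} = \frac{2 f}{-5 + f}$)
$n{\left(U \right)} = \frac{73}{U^{2}}$
$- n{\left(S{\left(4 \right)} \right)} = - \frac{73}{64 \frac{1}{\left(-5 + 4\right)^{2}}} = - \frac{73}{64}$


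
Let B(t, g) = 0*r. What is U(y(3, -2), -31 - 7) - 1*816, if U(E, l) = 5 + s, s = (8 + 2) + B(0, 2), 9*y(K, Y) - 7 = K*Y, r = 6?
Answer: -801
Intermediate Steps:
y(K, Y) = 7/9 + K*Y/9 (y(K, Y) = 7/9 + (K*Y)/9 = 7/9 + K*Y/9)
B(t, g) = 0 (B(t, g) = 0*6 = 0)
s = 10 (s = (8 + 2) + 0 = 10 + 0 = 10)
U(E, l) = 15 (U(E, l) = 5 + 10 = 15)
U(y(3, -2), -31 - 7) - 1*816 = 15 - 1*816 = 15 - 816 = -801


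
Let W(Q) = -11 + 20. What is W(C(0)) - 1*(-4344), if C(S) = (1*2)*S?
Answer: 4353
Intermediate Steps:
C(S) = 2*S
W(Q) = 9
W(C(0)) - 1*(-4344) = 9 - 1*(-4344) = 9 + 4344 = 4353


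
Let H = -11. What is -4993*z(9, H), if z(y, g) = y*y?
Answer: -404433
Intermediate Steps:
z(y, g) = y²
-4993*z(9, H) = -4993*9² = -4993*81 = -404433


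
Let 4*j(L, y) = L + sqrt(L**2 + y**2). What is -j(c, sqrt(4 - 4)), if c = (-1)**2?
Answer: -1/2 ≈ -0.50000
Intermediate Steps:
c = 1
j(L, y) = L/4 + sqrt(L**2 + y**2)/4 (j(L, y) = (L + sqrt(L**2 + y**2))/4 = L/4 + sqrt(L**2 + y**2)/4)
-j(c, sqrt(4 - 4)) = -((1/4)*1 + sqrt(1**2 + (sqrt(4 - 4))**2)/4) = -(1/4 + sqrt(1 + (sqrt(0))**2)/4) = -(1/4 + sqrt(1 + 0**2)/4) = -(1/4 + sqrt(1 + 0)/4) = -(1/4 + sqrt(1)/4) = -(1/4 + (1/4)*1) = -(1/4 + 1/4) = -1*1/2 = -1/2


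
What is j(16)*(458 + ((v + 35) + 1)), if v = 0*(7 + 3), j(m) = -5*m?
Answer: -39520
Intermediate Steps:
v = 0 (v = 0*10 = 0)
j(16)*(458 + ((v + 35) + 1)) = (-5*16)*(458 + ((0 + 35) + 1)) = -80*(458 + (35 + 1)) = -80*(458 + 36) = -80*494 = -39520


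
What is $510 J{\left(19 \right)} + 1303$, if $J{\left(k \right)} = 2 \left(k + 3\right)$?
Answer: $23743$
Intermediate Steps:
$J{\left(k \right)} = 6 + 2 k$ ($J{\left(k \right)} = 2 \left(3 + k\right) = 6 + 2 k$)
$510 J{\left(19 \right)} + 1303 = 510 \left(6 + 2 \cdot 19\right) + 1303 = 510 \left(6 + 38\right) + 1303 = 510 \cdot 44 + 1303 = 22440 + 1303 = 23743$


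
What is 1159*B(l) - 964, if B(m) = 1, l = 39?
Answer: 195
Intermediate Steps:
1159*B(l) - 964 = 1159*1 - 964 = 1159 - 964 = 195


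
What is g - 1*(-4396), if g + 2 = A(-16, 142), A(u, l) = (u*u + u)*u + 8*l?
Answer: 1690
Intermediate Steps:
A(u, l) = 8*l + u*(u + u²) (A(u, l) = (u² + u)*u + 8*l = (u + u²)*u + 8*l = u*(u + u²) + 8*l = 8*l + u*(u + u²))
g = -2706 (g = -2 + ((-16)² + (-16)³ + 8*142) = -2 + (256 - 4096 + 1136) = -2 - 2704 = -2706)
g - 1*(-4396) = -2706 - 1*(-4396) = -2706 + 4396 = 1690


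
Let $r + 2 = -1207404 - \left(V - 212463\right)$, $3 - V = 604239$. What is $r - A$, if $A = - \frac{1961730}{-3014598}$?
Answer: $- \frac{196304417086}{502433} \approx -3.9071 \cdot 10^{5}$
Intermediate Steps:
$V = -604236$ ($V = 3 - 604239 = -604236$)
$r = -390707$ ($r = -2 - 390705 = -390707$)
$A = \frac{326955}{502433}$ ($A = \left(-1961730\right) \left(- \frac{1}{3014598}\right) = \frac{326955}{502433} \approx 0.65074$)
$r - A = -390707 - \frac{326955}{502433} = - \frac{196304417086}{502433}$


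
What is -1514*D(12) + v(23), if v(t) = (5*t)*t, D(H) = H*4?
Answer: -70027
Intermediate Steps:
D(H) = 4*H
v(t) = 5*t²
-1514*D(12) + v(23) = -6056*12 + 5*23² = -1514*48 + 5*529 = -72672 + 2645 = -70027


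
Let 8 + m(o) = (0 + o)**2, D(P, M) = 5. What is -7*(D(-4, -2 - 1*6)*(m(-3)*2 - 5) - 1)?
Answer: 112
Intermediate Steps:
m(o) = -8 + o**2 (m(o) = -8 + (0 + o)**2 = -8 + o**2)
-7*(D(-4, -2 - 1*6)*(m(-3)*2 - 5) - 1) = -7*(5*((-8 + (-3)**2)*2 - 5) - 1) = -7*(5*((-8 + 9)*2 - 5) - 1) = -7*(5*(1*2 - 5) - 1) = -7*(5*(2 - 5) - 1) = -7*(5*(-3) - 1) = -7*(-15 - 1) = -7*(-16) = 112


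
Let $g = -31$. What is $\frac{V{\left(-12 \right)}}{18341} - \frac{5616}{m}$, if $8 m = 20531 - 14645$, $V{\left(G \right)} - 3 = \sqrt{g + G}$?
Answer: $- \frac{15259385}{1999169} + \frac{i \sqrt{43}}{18341} \approx -7.6329 + 0.00035753 i$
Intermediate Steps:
$V{\left(G \right)} = 3 + \sqrt{-31 + G}$
$m = \frac{2943}{4}$ ($m = \frac{20531 - 14645}{8} = \frac{1}{8} \cdot 5886 = \frac{2943}{4} \approx 735.75$)
$\frac{V{\left(-12 \right)}}{18341} - \frac{5616}{m} = \frac{3 + \sqrt{-31 - 12}}{18341} - \frac{5616}{\frac{2943}{4}} = \left(3 + \sqrt{-43}\right) \frac{1}{18341} - \frac{832}{109} = \left(3 + i \sqrt{43}\right) \frac{1}{18341} - \frac{832}{109} = \left(\frac{3}{18341} + \frac{i \sqrt{43}}{18341}\right) - \frac{832}{109} = - \frac{15259385}{1999169} + \frac{i \sqrt{43}}{18341}$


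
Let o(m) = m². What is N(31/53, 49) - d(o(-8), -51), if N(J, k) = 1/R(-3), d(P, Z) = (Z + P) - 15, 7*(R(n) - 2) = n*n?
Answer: 53/23 ≈ 2.3043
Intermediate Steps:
R(n) = 2 + n²/7 (R(n) = 2 + (n*n)/7 = 2 + n²/7)
d(P, Z) = -15 + P + Z (d(P, Z) = (P + Z) - 15 = -15 + P + Z)
N(J, k) = 7/23 (N(J, k) = 1/(2 + (⅐)*(-3)²) = 1/(2 + (⅐)*9) = 1/(2 + 9/7) = 1/(23/7) = 7/23)
N(31/53, 49) - d(o(-8), -51) = 7/23 - (-15 + (-8)² - 51) = 7/23 - (-15 + 64 - 51) = 7/23 - 1*(-2) = 7/23 + 2 = 53/23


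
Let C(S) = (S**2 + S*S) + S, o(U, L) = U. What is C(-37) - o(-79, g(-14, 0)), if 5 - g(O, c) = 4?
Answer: 2780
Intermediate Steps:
g(O, c) = 1 (g(O, c) = 5 - 1*4 = 5 - 4 = 1)
C(S) = S + 2*S**2 (C(S) = (S**2 + S**2) + S = 2*S**2 + S = S + 2*S**2)
C(-37) - o(-79, g(-14, 0)) = -37*(1 + 2*(-37)) - 1*(-79) = -37*(1 - 74) + 79 = -37*(-73) + 79 = 2701 + 79 = 2780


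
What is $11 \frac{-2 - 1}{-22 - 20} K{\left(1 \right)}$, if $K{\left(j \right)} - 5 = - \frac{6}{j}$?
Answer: $- \frac{11}{14} \approx -0.78571$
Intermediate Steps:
$K{\left(j \right)} = 5 - \frac{6}{j}$
$11 \frac{-2 - 1}{-22 - 20} K{\left(1 \right)} = 11 \frac{-2 - 1}{-22 - 20} \left(5 - \frac{6}{1}\right) = 11 \left(- \frac{3}{-42}\right) \left(5 - 6\right) = 11 \left(\left(-3\right) \left(- \frac{1}{42}\right)\right) \left(5 - 6\right) = 11 \cdot \frac{1}{14} \left(-1\right) = \frac{11}{14} \left(-1\right) = - \frac{11}{14}$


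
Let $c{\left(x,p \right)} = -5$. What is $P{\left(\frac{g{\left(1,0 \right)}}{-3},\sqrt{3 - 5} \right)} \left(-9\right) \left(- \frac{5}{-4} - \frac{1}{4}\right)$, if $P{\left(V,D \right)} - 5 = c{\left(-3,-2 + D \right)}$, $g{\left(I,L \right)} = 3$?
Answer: $0$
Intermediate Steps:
$P{\left(V,D \right)} = 0$ ($P{\left(V,D \right)} = 5 - 5 = 0$)
$P{\left(\frac{g{\left(1,0 \right)}}{-3},\sqrt{3 - 5} \right)} \left(-9\right) \left(- \frac{5}{-4} - \frac{1}{4}\right) = 0 \left(-9\right) \left(- \frac{5}{-4} - \frac{1}{4}\right) = 0 \left(\left(-5\right) \left(- \frac{1}{4}\right) - \frac{1}{4}\right) = 0 \left(\frac{5}{4} - \frac{1}{4}\right) = 0 \cdot 1 = 0$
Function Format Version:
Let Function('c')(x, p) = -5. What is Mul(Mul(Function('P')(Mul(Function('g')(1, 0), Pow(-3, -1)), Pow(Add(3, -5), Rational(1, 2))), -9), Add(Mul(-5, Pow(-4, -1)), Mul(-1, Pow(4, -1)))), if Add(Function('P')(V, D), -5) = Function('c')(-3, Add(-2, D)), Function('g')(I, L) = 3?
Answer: 0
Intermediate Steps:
Function('P')(V, D) = 0 (Function('P')(V, D) = Add(5, -5) = 0)
Mul(Mul(Function('P')(Mul(Function('g')(1, 0), Pow(-3, -1)), Pow(Add(3, -5), Rational(1, 2))), -9), Add(Mul(-5, Pow(-4, -1)), Mul(-1, Pow(4, -1)))) = Mul(Mul(0, -9), Add(Mul(-5, Pow(-4, -1)), Mul(-1, Pow(4, -1)))) = Mul(0, Add(Mul(-5, Rational(-1, 4)), Mul(-1, Rational(1, 4)))) = Mul(0, Add(Rational(5, 4), Rational(-1, 4))) = Mul(0, 1) = 0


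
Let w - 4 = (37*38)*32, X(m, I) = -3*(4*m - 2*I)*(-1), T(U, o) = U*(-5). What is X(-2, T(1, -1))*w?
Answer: 269976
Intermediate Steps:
T(U, o) = -5*U
X(m, I) = -6*I + 12*m (X(m, I) = -3*(-2*I + 4*m)*(-1) = (-12*m + 6*I)*(-1) = -6*I + 12*m)
w = 44996 (w = 4 + (37*38)*32 = 4 + 1406*32 = 4 + 44992 = 44996)
X(-2, T(1, -1))*w = (-(-30) + 12*(-2))*44996 = (-6*(-5) - 24)*44996 = (30 - 24)*44996 = 6*44996 = 269976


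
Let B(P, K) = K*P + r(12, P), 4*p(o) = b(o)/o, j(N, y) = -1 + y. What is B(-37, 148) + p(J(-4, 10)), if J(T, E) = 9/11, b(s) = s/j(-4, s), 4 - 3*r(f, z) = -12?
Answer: -131329/24 ≈ -5472.0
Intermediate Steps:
r(f, z) = 16/3 (r(f, z) = 4/3 - 1/3*(-12) = 4/3 + 4 = 16/3)
b(s) = s/(-1 + s)
J(T, E) = 9/11 (J(T, E) = 9*(1/11) = 9/11)
p(o) = 1/(4*(-1 + o)) (p(o) = ((o/(-1 + o))/o)/4 = 1/(4*(-1 + o)))
B(P, K) = 16/3 + K*P (B(P, K) = K*P + 16/3 = 16/3 + K*P)
B(-37, 148) + p(J(-4, 10)) = (16/3 + 148*(-37)) + 1/(4*(-1 + 9/11)) = (16/3 - 5476) + 1/(4*(-2/11)) = -16412/3 + (1/4)*(-11/2) = -16412/3 - 11/8 = -131329/24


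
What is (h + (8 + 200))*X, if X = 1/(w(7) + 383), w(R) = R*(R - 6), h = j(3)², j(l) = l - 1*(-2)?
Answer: 233/390 ≈ 0.59744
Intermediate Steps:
j(l) = 2 + l (j(l) = l + 2 = 2 + l)
h = 25 (h = (2 + 3)² = 5² = 25)
w(R) = R*(-6 + R)
X = 1/390 (X = 1/(7*(-6 + 7) + 383) = 1/(7*1 + 383) = 1/(7 + 383) = 1/390 ≈ 0.0025641)
(h + (8 + 200))*X = (25 + (8 + 200))*(1/390) = (25 + 208)*(1/390) = 233*(1/390) = 233/390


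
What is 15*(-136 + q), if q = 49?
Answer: -1305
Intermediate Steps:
15*(-136 + q) = 15*(-136 + 49) = 15*(-87) = -1305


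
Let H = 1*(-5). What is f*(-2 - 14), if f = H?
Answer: 80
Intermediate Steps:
H = -5
f = -5
f*(-2 - 14) = -5*(-2 - 14) = -5*(-16) = 80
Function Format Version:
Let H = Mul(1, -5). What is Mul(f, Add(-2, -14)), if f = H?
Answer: 80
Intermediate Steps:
H = -5
f = -5
Mul(f, Add(-2, -14)) = Mul(-5, Add(-2, -14)) = Mul(-5, -16) = 80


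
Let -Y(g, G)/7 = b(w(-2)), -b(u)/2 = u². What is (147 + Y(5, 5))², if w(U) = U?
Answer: 41209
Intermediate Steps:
b(u) = -2*u²
Y(g, G) = 56 (Y(g, G) = -(-14)*(-2)² = -(-14)*4 = -7*(-8) = 56)
(147 + Y(5, 5))² = (147 + 56)² = 203² = 41209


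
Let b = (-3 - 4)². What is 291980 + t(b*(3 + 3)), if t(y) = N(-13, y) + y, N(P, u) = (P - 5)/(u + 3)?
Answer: 9645040/33 ≈ 2.9227e+5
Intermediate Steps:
b = 49 (b = (-7)² = 49)
N(P, u) = (-5 + P)/(3 + u)
t(y) = y - 18/(3 + y) (t(y) = (-5 - 13)/(3 + y) + y = -18/(3 + y) + y = y - 18/(3 + y))
291980 + t(b*(3 + 3)) = 291980 + (-18 + (49*(3 + 3))*(3 + 49*(3 + 3)))/(3 + 49*(3 + 3)) = 291980 + (-18 + (49*6)*(3 + 49*6))/(3 + 49*6) = 291980 + (-18 + 294*(3 + 294))/(3 + 294) = 291980 + (-18 + 294*297)/297 = 291980 + (-18 + 87318)/297 = 291980 + (1/297)*87300 = 291980 + 9700/33 = 9645040/33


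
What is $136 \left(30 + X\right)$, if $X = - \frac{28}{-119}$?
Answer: $4112$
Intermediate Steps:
$X = \frac{4}{17}$ ($X = \left(-28\right) \left(- \frac{1}{119}\right) = \frac{4}{17} \approx 0.23529$)
$136 \left(30 + X\right) = 136 \left(30 + \frac{4}{17}\right) = 136 \cdot \frac{514}{17} = 4112$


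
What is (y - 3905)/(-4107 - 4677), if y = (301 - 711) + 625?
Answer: 205/488 ≈ 0.42008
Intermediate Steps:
y = 215 (y = -410 + 625 = 215)
(y - 3905)/(-4107 - 4677) = (215 - 3905)/(-4107 - 4677) = -3690/(-8784) = -3690*(-1/8784) = 205/488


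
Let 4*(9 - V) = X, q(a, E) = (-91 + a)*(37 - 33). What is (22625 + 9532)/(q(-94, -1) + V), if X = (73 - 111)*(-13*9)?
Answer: -64314/3685 ≈ -17.453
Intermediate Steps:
X = 4446 (X = -38*(-117) = 4446)
q(a, E) = -364 + 4*a (q(a, E) = (-91 + a)*4 = -364 + 4*a)
V = -2205/2 (V = 9 - 1/4*4446 = 9 - 2223/2 = -2205/2 ≈ -1102.5)
(22625 + 9532)/(q(-94, -1) + V) = (22625 + 9532)/((-364 + 4*(-94)) - 2205/2) = 32157/((-364 - 376) - 2205/2) = 32157/(-740 - 2205/2) = 32157/(-3685/2) = 32157*(-2/3685) = -64314/3685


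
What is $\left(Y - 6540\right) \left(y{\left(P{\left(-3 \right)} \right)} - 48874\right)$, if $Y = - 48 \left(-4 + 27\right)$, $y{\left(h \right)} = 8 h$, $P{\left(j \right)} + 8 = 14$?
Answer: $373225944$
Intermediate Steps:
$P{\left(j \right)} = 6$ ($P{\left(j \right)} = -8 + 14 = 6$)
$Y = -1104$ ($Y = \left(-48\right) 23 = -1104$)
$\left(Y - 6540\right) \left(y{\left(P{\left(-3 \right)} \right)} - 48874\right) = \left(-1104 - 6540\right) \left(8 \cdot 6 - 48874\right) = - 7644 \left(48 - 48874\right) = \left(-7644\right) \left(-48826\right) = 373225944$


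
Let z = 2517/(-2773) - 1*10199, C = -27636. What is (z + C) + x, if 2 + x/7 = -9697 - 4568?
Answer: -381855709/2773 ≈ -1.3771e+5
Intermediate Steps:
x = -99869 (x = -14 + 7*(-9697 - 4568) = -14 + 7*(-14265) = -14 - 99855 = -99869)
z = -28284344/2773 (z = 2517*(-1/2773) - 10199 = -2517/2773 - 10199 = -28284344/2773 ≈ -10200.)
(z + C) + x = (-28284344/2773 - 27636) - 99869 = -104918972/2773 - 99869 = -381855709/2773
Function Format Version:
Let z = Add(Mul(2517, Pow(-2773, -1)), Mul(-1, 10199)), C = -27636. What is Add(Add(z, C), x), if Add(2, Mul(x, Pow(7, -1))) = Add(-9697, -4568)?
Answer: Rational(-381855709, 2773) ≈ -1.3771e+5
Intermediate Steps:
x = -99869 (x = Add(-14, Mul(7, Add(-9697, -4568))) = Add(-14, Mul(7, -14265)) = Add(-14, -99855) = -99869)
z = Rational(-28284344, 2773) (z = Add(Mul(2517, Rational(-1, 2773)), -10199) = Add(Rational(-2517, 2773), -10199) = Rational(-28284344, 2773) ≈ -10200.)
Add(Add(z, C), x) = Add(Add(Rational(-28284344, 2773), -27636), -99869) = Add(Rational(-104918972, 2773), -99869) = Rational(-381855709, 2773)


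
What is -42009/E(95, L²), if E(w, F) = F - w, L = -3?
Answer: 42009/86 ≈ 488.48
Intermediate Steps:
-42009/E(95, L²) = -42009/((-3)² - 1*95) = -42009/(9 - 95) = -42009/(-86) = -42009*(-1/86) = 42009/86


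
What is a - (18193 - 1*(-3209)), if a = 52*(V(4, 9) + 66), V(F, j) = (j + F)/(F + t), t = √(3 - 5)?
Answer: 2*(-8985*√2 + 35602*I)/(√2 - 4*I) ≈ -17820.0 - 53.112*I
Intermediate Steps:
t = I*√2 (t = √(-2) = I*√2 ≈ 1.4142*I)
V(F, j) = (F + j)/(F + I*√2) (V(F, j) = (j + F)/(F + I*√2) = (F + j)/(F + I*√2))
a = 3432 + 676/(4 + I*√2) (a = 52*((4 + 9)/(4 + I*√2) + 66) = 52*(13/(4 + I*√2) + 66) = 52*(66 + 13/(4 + I*√2)) = 3432 + 676/(4 + I*√2) ≈ 3582.2 - 53.112*I)
a - (18193 - 1*(-3209)) = (32240/9 - 338*I*√2/9) - (18193 - 1*(-3209)) = (32240/9 - 338*I*√2/9) - (18193 + 3209) = (32240/9 - 338*I*√2/9) - 1*21402 = (32240/9 - 338*I*√2/9) - 21402 = -160378/9 - 338*I*√2/9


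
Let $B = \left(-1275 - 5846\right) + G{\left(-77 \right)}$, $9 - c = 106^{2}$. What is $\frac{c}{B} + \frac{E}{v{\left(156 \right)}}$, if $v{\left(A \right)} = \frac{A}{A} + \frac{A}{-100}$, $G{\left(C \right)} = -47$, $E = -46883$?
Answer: $\frac{600113627}{7168} \approx 83721.0$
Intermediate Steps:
$c = -11227$ ($c = 9 - 106^{2} = 9 - 11236 = -11227$)
$v{\left(A \right)} = 1 - \frac{A}{100}$ ($v{\left(A \right)} = 1 + A \left(- \frac{1}{100}\right) = 1 - \frac{A}{100}$)
$B = -7168$ ($B = \left(-1275 - 5846\right) - 47 = -7121 - 47 = -7168$)
$\frac{c}{B} + \frac{E}{v{\left(156 \right)}} = - \frac{11227}{-7168} - \frac{46883}{1 - \frac{39}{25}} = \left(-11227\right) \left(- \frac{1}{7168}\right) - \frac{46883}{1 - \frac{39}{25}} = \frac{11227}{7168} - \frac{46883}{- \frac{14}{25}} = \frac{11227}{7168} - - \frac{1172075}{14} = \frac{11227}{7168} + \frac{1172075}{14} = \frac{600113627}{7168}$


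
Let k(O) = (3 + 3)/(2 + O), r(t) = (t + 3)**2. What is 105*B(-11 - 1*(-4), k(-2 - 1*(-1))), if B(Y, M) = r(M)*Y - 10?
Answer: -60585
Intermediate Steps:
r(t) = (3 + t)**2
k(O) = 6/(2 + O)
B(Y, M) = -10 + Y*(3 + M)**2 (B(Y, M) = (3 + M)**2*Y - 10 = Y*(3 + M)**2 - 10 = -10 + Y*(3 + M)**2)
105*B(-11 - 1*(-4), k(-2 - 1*(-1))) = 105*(-10 + (-11 - 1*(-4))*(3 + 6/(2 + (-2 - 1*(-1))))**2) = 105*(-10 + (-11 + 4)*(3 + 6/(2 + (-2 + 1)))**2) = 105*(-10 - 7*(3 + 6/(2 - 1))**2) = 105*(-10 - 7*(3 + 6/1)**2) = 105*(-10 - 7*(3 + 6*1)**2) = 105*(-10 - 7*(3 + 6)**2) = 105*(-10 - 7*9**2) = 105*(-10 - 7*81) = 105*(-10 - 567) = 105*(-577) = -60585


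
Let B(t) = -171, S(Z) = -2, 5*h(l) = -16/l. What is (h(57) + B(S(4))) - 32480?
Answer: -9305551/285 ≈ -32651.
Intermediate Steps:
h(l) = -16/(5*l) (h(l) = (-16/l)/5 = -16/(5*l))
(h(57) + B(S(4))) - 32480 = (-16/5/57 - 171) - 32480 = (-16/5*1/57 - 171) - 32480 = (-16/285 - 171) - 32480 = -48751/285 - 32480 = -9305551/285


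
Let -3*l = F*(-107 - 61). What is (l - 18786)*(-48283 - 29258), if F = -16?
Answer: 1526161962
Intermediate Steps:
l = -896 (l = -(-16)*(-107 - 61)/3 = -(-16)*(-168)/3 = -1/3*2688 = -896)
(l - 18786)*(-48283 - 29258) = (-896 - 18786)*(-48283 - 29258) = -19682*(-77541) = 1526161962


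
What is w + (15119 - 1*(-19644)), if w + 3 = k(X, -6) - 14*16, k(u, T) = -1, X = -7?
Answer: 34535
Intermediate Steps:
w = -228 (w = -3 + (-1 - 14*16) = -3 + (-1 - 224) = -3 - 225 = -228)
w + (15119 - 1*(-19644)) = -228 + (15119 - 1*(-19644)) = -228 + (15119 + 19644) = -228 + 34763 = 34535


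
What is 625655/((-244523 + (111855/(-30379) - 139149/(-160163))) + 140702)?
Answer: -3044181823238935/505164291704811 ≈ -6.0261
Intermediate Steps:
625655/((-244523 + (111855/(-30379) - 139149/(-160163))) + 140702) = 625655/((-244523 + (111855*(-1/30379) - 139149*(-1/160163))) + 140702) = 625655/((-244523 + (-111855/30379 + 139149/160163)) + 140702) = 625655/((-244523 - 13687824894/4865591777) + 140702) = 625655/(-1189762785912265/4865591777 + 140702) = 625655/(-505164291704811/4865591777) = 625655*(-4865591777/505164291704811) = -3044181823238935/505164291704811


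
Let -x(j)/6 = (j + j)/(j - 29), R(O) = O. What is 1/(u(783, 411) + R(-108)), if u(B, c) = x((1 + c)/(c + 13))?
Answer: -2971/319632 ≈ -0.0092951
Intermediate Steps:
x(j) = -12*j/(-29 + j) (x(j) = -6*(j + j)/(j - 29) = -6*2*j/(-29 + j) = -12*j/(-29 + j))
u(B, c) = -12*(1 + c)/((-29 + (1 + c)/(13 + c))*(13 + c)) (u(B, c) = -12*(1 + c)/(c + 13)/(-29 + (1 + c)/(c + 13)) = -12*(1 + c)/(13 + c)/(-29 + (1 + c)/(13 + c)) = -12*(1 + c)/((-29 + (1 + c)/(13 + c))*(13 + c)))
1/(u(783, 411) + R(-108)) = 1/(3*(1 + 411)/(94 + 7*411) - 108) = 1/(3*412/(94 + 2877) - 108) = 1/(3*412/2971 - 108) = 1/(3*(1/2971)*412 - 108) = 1/(1236/2971 - 108) = 1/(-319632/2971) = -2971/319632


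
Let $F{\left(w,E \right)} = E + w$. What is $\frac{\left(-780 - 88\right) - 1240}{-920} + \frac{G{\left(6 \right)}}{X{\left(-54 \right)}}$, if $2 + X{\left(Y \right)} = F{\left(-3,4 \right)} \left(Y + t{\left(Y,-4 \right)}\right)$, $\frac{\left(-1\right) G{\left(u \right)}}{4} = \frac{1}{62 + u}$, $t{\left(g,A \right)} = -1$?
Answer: $\frac{510893}{222870} \approx 2.2923$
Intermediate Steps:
$G{\left(u \right)} = - \frac{4}{62 + u}$
$X{\left(Y \right)} = -3 + Y$ ($X{\left(Y \right)} = -2 + \left(4 - 3\right) \left(Y - 1\right) = -2 + 1 \left(-1 + Y\right) = -2 + \left(-1 + Y\right) = -3 + Y$)
$\frac{\left(-780 - 88\right) - 1240}{-920} + \frac{G{\left(6 \right)}}{X{\left(-54 \right)}} = \frac{\left(-780 - 88\right) - 1240}{-920} + \frac{\left(-4\right) \frac{1}{62 + 6}}{-3 - 54} = \left(-868 - 1240\right) \left(- \frac{1}{920}\right) + \frac{\left(-4\right) \frac{1}{68}}{-57} = \left(-2108\right) \left(- \frac{1}{920}\right) + \left(-4\right) \frac{1}{68} \left(- \frac{1}{57}\right) = \frac{527}{230} - - \frac{1}{969} = \frac{527}{230} + \frac{1}{969} = \frac{510893}{222870}$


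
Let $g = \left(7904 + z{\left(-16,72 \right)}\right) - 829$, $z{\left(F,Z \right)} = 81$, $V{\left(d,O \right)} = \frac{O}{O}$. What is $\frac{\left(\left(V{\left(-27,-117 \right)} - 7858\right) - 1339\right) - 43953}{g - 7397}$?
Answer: $\frac{53149}{241} \approx 220.54$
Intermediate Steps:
$V{\left(d,O \right)} = 1$
$g = 7156$ ($g = \left(7904 + 81\right) - 829 = 7985 - 829 = 7156$)
$\frac{\left(\left(V{\left(-27,-117 \right)} - 7858\right) - 1339\right) - 43953}{g - 7397} = \frac{\left(\left(1 - 7858\right) - 1339\right) - 43953}{7156 - 7397} = \frac{\left(-7857 - 1339\right) - 43953}{7156 - 7397} = \frac{-9196 - 43953}{7156 - 7397} = - \frac{53149}{-241} = \left(-53149\right) \left(- \frac{1}{241}\right) = \frac{53149}{241}$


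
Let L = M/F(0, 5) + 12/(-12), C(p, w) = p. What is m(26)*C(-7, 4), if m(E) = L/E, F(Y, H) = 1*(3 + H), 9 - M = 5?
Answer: 7/52 ≈ 0.13462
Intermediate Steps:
M = 4 (M = 9 - 1*5 = 9 - 5 = 4)
F(Y, H) = 3 + H
L = -½ (L = 4/(3 + 5) + 12/(-12) = 4/8 + 12*(-1/12) = 4*(⅛) - 1 = ½ - 1 = -½ ≈ -0.50000)
m(E) = -1/(2*E)
m(26)*C(-7, 4) = -½/26*(-7) = -½*1/26*(-7) = -1/52*(-7) = 7/52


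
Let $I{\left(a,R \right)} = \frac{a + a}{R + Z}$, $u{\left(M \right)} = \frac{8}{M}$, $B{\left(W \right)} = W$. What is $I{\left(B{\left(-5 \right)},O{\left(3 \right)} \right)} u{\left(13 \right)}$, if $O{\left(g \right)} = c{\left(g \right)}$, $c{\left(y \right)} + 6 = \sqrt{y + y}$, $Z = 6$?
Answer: $- \frac{40 \sqrt{6}}{39} \approx -2.5123$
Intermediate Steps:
$c{\left(y \right)} = -6 + \sqrt{2} \sqrt{y}$ ($c{\left(y \right)} = -6 + \sqrt{y + y} = -6 + \sqrt{2 y} = -6 + \sqrt{2} \sqrt{y}$)
$O{\left(g \right)} = -6 + \sqrt{2} \sqrt{g}$
$I{\left(a,R \right)} = \frac{2 a}{6 + R}$ ($I{\left(a,R \right)} = \frac{a + a}{R + 6} = \frac{2 a}{6 + R}$)
$I{\left(B{\left(-5 \right)},O{\left(3 \right)} \right)} u{\left(13 \right)} = 2 \left(-5\right) \frac{1}{6 - \left(6 - \sqrt{2} \sqrt{3}\right)} \frac{8}{13} = 2 \left(-5\right) \frac{1}{6 - \left(6 - \sqrt{6}\right)} 8 \cdot \frac{1}{13} = 2 \left(-5\right) \frac{1}{\sqrt{6}} \cdot \frac{8}{13} = 2 \left(-5\right) \frac{\sqrt{6}}{6} \cdot \frac{8}{13} = - \frac{5 \sqrt{6}}{3} \cdot \frac{8}{13} = - \frac{40 \sqrt{6}}{39}$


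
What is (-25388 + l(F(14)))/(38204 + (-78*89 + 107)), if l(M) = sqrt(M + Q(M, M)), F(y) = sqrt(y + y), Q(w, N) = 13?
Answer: -25388/31369 + sqrt(13 + 2*sqrt(7))/31369 ≈ -0.80920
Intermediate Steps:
F(y) = sqrt(2)*sqrt(y) (F(y) = sqrt(2*y) = sqrt(2)*sqrt(y))
l(M) = sqrt(13 + M) (l(M) = sqrt(M + 13) = sqrt(13 + M))
(-25388 + l(F(14)))/(38204 + (-78*89 + 107)) = (-25388 + sqrt(13 + sqrt(2)*sqrt(14)))/(38204 + (-78*89 + 107)) = (-25388 + sqrt(13 + 2*sqrt(7)))/(38204 + (-6942 + 107)) = (-25388 + sqrt(13 + 2*sqrt(7)))/(38204 - 6835) = (-25388 + sqrt(13 + 2*sqrt(7)))/31369 = (-25388 + sqrt(13 + 2*sqrt(7)))*(1/31369) = -25388/31369 + sqrt(13 + 2*sqrt(7))/31369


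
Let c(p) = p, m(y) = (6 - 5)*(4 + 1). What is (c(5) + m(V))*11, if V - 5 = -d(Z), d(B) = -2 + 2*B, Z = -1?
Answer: 110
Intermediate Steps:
V = 9 (V = 5 - (-2 + 2*(-1)) = 5 - (-2 - 2) = 5 - 1*(-4) = 5 + 4 = 9)
m(y) = 5 (m(y) = 1*5 = 5)
(c(5) + m(V))*11 = (5 + 5)*11 = 10*11 = 110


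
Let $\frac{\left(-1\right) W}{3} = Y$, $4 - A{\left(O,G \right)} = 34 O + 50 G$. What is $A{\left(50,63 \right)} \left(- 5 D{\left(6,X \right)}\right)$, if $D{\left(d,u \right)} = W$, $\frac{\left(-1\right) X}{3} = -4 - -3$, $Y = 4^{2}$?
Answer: $-1163040$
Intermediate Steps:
$Y = 16$
$A{\left(O,G \right)} = 4 - 50 G - 34 O$ ($A{\left(O,G \right)} = 4 - \left(34 O + 50 G\right) = 4 - 50 G - 34 O$)
$X = 3$ ($X = - 3 \left(-4 - -3\right) = - 3 \left(-4 + 3\right) = \left(-3\right) \left(-1\right) = 3$)
$W = -48$ ($W = \left(-3\right) 16 = -48$)
$D{\left(d,u \right)} = -48$
$A{\left(50,63 \right)} \left(- 5 D{\left(6,X \right)}\right) = \left(4 - 3150 - 1700\right) \left(\left(-5\right) \left(-48\right)\right) = \left(4 - 3150 - 1700\right) 240 = \left(-4846\right) 240 = -1163040$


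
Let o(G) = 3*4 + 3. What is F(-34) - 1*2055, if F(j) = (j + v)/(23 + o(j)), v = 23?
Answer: -78101/38 ≈ -2055.3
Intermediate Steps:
o(G) = 15 (o(G) = 12 + 3 = 15)
F(j) = 23/38 + j/38 (F(j) = (j + 23)/(23 + 15) = (23 + j)/38 = (23 + j)*(1/38) = 23/38 + j/38)
F(-34) - 1*2055 = (23/38 + (1/38)*(-34)) - 1*2055 = (23/38 - 17/19) - 2055 = -11/38 - 2055 = -78101/38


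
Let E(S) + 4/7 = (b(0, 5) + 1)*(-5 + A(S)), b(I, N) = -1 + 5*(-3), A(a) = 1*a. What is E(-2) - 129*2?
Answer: -1075/7 ≈ -153.57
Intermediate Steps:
A(a) = a
b(I, N) = -16 (b(I, N) = -1 - 15 = -16)
E(S) = 521/7 - 15*S (E(S) = -4/7 + (-16 + 1)*(-5 + S) = -4/7 - 15*(-5 + S) = -4/7 + (75 - 15*S) = 521/7 - 15*S)
E(-2) - 129*2 = (521/7 - 15*(-2)) - 129*2 = (521/7 + 30) - 43*6 = 731/7 - 258 = -1075/7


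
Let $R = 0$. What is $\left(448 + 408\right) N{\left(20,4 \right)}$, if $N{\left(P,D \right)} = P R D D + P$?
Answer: $17120$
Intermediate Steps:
$N{\left(P,D \right)} = P$ ($N{\left(P,D \right)} = P 0 D D + P = 0 D D + P = 0 D + P = 0 + P = P$)
$\left(448 + 408\right) N{\left(20,4 \right)} = \left(448 + 408\right) 20 = 856 \cdot 20 = 17120$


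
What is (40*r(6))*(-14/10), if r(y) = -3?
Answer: 168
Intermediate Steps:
(40*r(6))*(-14/10) = (40*(-3))*(-14/10) = -(-1680)/10 = -120*(-7/5) = 168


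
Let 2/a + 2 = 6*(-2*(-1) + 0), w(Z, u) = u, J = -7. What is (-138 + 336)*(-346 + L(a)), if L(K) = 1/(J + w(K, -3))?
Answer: -342639/5 ≈ -68528.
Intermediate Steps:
a = ⅕ (a = 2/(-2 + 6*(-2*(-1) + 0)) = 2/(-2 + 6*(2 + 0)) = 2/(-2 + 6*2) = 2/(-2 + 12) = 2/10 = 2*(⅒) = ⅕ ≈ 0.20000)
L(K) = -⅒ (L(K) = 1/(-7 - 3) = 1/(-10) = -⅒)
(-138 + 336)*(-346 + L(a)) = (-138 + 336)*(-346 - ⅒) = 198*(-3461/10) = -342639/5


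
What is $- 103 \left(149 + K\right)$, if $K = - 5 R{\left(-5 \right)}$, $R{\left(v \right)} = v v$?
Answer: $-2472$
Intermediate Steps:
$R{\left(v \right)} = v^{2}$
$K = -125$ ($K = - 5 \left(-5\right)^{2} = \left(-5\right) 25 = -125$)
$- 103 \left(149 + K\right) = - 103 \left(149 - 125\right) = \left(-103\right) 24 = -2472$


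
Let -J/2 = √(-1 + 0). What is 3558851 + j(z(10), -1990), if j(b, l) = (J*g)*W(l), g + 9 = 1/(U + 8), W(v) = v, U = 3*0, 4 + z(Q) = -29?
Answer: 3558851 - 70645*I/2 ≈ 3.5589e+6 - 35323.0*I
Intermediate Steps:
z(Q) = -33 (z(Q) = -4 - 29 = -33)
U = 0
J = -2*I (J = -2*√(-1 + 0) = -2*I ≈ -2.0*I)
g = -71/8 (g = -9 + 1/(0 + 8) = -9 + 1/8 = -9 + ⅛ = -71/8 ≈ -8.8750)
j(b, l) = 71*I*l/4 (j(b, l) = (-2*I*(-71/8))*l = (71*I/4)*l = 71*I*l/4)
3558851 + j(z(10), -1990) = 3558851 + (71/4)*I*(-1990) = 3558851 - 70645*I/2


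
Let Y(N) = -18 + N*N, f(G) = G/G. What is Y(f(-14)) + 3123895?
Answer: 3123878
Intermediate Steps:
f(G) = 1
Y(N) = -18 + N²
Y(f(-14)) + 3123895 = (-18 + 1²) + 3123895 = (-18 + 1) + 3123895 = -17 + 3123895 = 3123878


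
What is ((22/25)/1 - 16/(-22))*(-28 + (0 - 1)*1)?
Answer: -12818/275 ≈ -46.611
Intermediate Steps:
((22/25)/1 - 16/(-22))*(-28 + (0 - 1)*1) = ((22*(1/25))*1 - 16*(-1/22))*(-28 - 1*1) = ((22/25)*1 + 8/11)*(-28 - 1) = (22/25 + 8/11)*(-29) = (442/275)*(-29) = -12818/275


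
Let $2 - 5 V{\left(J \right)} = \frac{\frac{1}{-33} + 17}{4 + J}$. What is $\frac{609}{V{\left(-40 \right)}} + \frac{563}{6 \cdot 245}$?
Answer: $\frac{332457448}{269745} \approx 1232.5$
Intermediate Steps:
$V{\left(J \right)} = \frac{2}{5} - \frac{112}{33 \left(4 + J\right)}$ ($V{\left(J \right)} = \frac{2}{5} - \frac{\left(\frac{1}{-33} + 17\right) \frac{1}{4 + J}}{5} = \frac{2}{5} - \frac{\left(- \frac{1}{33} + 17\right) \frac{1}{4 + J}}{5} = \frac{2}{5} - \frac{\frac{560}{33} \frac{1}{4 + J}}{5} = \frac{2}{5} - \frac{112}{33 \left(4 + J\right)}$)
$\frac{609}{V{\left(-40 \right)}} + \frac{563}{6 \cdot 245} = \frac{609}{\frac{2}{165} \frac{1}{4 - 40} \left(-148 + 33 \left(-40\right)\right)} + \frac{563}{6 \cdot 245} = \frac{609}{\frac{2}{165} \frac{1}{-36} \left(-148 - 1320\right)} + \frac{563}{1470} = \frac{609}{\frac{2}{165} \left(- \frac{1}{36}\right) \left(-1468\right)} + 563 \cdot \frac{1}{1470} = \frac{609}{\frac{734}{1485}} + \frac{563}{1470} = 609 \cdot \frac{1485}{734} + \frac{563}{1470} = \frac{904365}{734} + \frac{563}{1470} = \frac{332457448}{269745}$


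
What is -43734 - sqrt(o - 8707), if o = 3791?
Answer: -43734 - 2*I*sqrt(1229) ≈ -43734.0 - 70.114*I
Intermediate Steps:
-43734 - sqrt(o - 8707) = -43734 - sqrt(3791 - 8707) = -43734 - sqrt(-4916) = -43734 - 2*I*sqrt(1229)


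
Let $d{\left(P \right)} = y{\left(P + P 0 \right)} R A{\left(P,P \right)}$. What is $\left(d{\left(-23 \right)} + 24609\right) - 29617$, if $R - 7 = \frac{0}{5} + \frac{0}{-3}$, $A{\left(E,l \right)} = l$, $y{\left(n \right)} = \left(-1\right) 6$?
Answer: $-4042$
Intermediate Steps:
$y{\left(n \right)} = -6$
$R = 7$ ($R = 7 + \left(\frac{0}{5} + \frac{0}{-3}\right) = 7 + \left(0 \cdot \frac{1}{5} + 0 \left(- \frac{1}{3}\right)\right) = 7 + \left(0 + 0\right) = 7 + 0 = 7$)
$d{\left(P \right)} = - 42 P$ ($d{\left(P \right)} = \left(-6\right) 7 P = - 42 P$)
$\left(d{\left(-23 \right)} + 24609\right) - 29617 = \left(\left(-42\right) \left(-23\right) + 24609\right) - 29617 = \left(966 + 24609\right) - 29617 = 25575 - 29617 = -4042$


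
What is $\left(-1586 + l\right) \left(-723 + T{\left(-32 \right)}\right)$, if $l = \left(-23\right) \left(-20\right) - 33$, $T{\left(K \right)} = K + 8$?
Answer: $865773$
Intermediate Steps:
$T{\left(K \right)} = 8 + K$
$l = 427$ ($l = 460 - 33 = 427$)
$\left(-1586 + l\right) \left(-723 + T{\left(-32 \right)}\right) = \left(-1586 + 427\right) \left(-723 + \left(8 - 32\right)\right) = - 1159 \left(-723 - 24\right) = \left(-1159\right) \left(-747\right) = 865773$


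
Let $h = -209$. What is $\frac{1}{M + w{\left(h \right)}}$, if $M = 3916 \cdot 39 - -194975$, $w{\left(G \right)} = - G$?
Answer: $\frac{1}{347908} \approx 2.8743 \cdot 10^{-6}$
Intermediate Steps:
$M = 347699$ ($M = 152724 + 194975 = 347699$)
$\frac{1}{M + w{\left(h \right)}} = \frac{1}{347699 - -209} = \frac{1}{347699 + 209} = \frac{1}{347908}$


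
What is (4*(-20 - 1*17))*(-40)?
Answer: 5920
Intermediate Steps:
(4*(-20 - 1*17))*(-40) = (4*(-20 - 17))*(-40) = (4*(-37))*(-40) = -148*(-40) = 5920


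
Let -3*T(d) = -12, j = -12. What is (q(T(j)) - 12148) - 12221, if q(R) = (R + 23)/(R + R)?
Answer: -194925/8 ≈ -24366.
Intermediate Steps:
T(d) = 4 (T(d) = -1/3*(-12) = 4)
q(R) = (23 + R)/(2*R) (q(R) = (23 + R)/((2*R)) = (23 + R)*(1/(2*R)) = (23 + R)/(2*R))
(q(T(j)) - 12148) - 12221 = ((1/2)*(23 + 4)/4 - 12148) - 12221 = ((1/2)*(1/4)*27 - 12148) - 12221 = (27/8 - 12148) - 12221 = -97157/8 - 12221 = -194925/8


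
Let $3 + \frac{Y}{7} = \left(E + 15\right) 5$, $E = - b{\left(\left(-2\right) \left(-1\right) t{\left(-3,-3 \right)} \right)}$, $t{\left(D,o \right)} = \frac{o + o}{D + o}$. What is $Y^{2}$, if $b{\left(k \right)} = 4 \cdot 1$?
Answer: $132496$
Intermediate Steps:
$t{\left(D,o \right)} = \frac{2 o}{D + o}$
$b{\left(k \right)} = 4$
$E = -4$ ($E = \left(-1\right) 4 = -4$)
$Y = 364$ ($Y = -21 + 7 \left(-4 + 15\right) 5 = -21 + 7 \cdot 11 \cdot 5 = -21 + 7 \cdot 55 = -21 + 385 = 364$)
$Y^{2} = 364^{2} = 132496$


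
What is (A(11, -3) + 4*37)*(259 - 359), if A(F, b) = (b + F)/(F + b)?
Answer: -14900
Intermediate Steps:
A(F, b) = 1 (A(F, b) = (F + b)/(F + b) = 1)
(A(11, -3) + 4*37)*(259 - 359) = (1 + 4*37)*(259 - 359) = (1 + 148)*(-100) = 149*(-100) = -14900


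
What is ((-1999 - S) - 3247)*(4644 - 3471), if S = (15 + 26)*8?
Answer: -6538302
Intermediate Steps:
S = 328 (S = 41*8 = 328)
((-1999 - S) - 3247)*(4644 - 3471) = ((-1999 - 1*328) - 3247)*(4644 - 3471) = ((-1999 - 328) - 3247)*1173 = (-2327 - 3247)*1173 = -5574*1173 = -6538302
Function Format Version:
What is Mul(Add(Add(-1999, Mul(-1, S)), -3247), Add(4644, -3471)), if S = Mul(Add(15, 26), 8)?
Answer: -6538302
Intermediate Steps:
S = 328 (S = Mul(41, 8) = 328)
Mul(Add(Add(-1999, Mul(-1, S)), -3247), Add(4644, -3471)) = Mul(Add(Add(-1999, Mul(-1, 328)), -3247), Add(4644, -3471)) = Mul(Add(Add(-1999, -328), -3247), 1173) = Mul(Add(-2327, -3247), 1173) = Mul(-5574, 1173) = -6538302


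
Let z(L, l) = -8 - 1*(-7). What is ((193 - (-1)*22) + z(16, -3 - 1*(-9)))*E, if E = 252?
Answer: 53928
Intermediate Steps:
z(L, l) = -1 (z(L, l) = -8 + 7 = -1)
((193 - (-1)*22) + z(16, -3 - 1*(-9)))*E = ((193 - (-1)*22) - 1)*252 = ((193 - 1*(-22)) - 1)*252 = ((193 + 22) - 1)*252 = (215 - 1)*252 = 214*252 = 53928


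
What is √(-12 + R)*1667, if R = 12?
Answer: 0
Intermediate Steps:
√(-12 + R)*1667 = √(-12 + 12)*1667 = √0*1667 = 0*1667 = 0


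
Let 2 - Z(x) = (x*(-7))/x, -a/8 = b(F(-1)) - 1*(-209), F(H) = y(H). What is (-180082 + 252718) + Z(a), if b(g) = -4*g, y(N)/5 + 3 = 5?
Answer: 72645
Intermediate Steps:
y(N) = 10 (y(N) = -15 + 5*5 = -15 + 25 = 10)
F(H) = 10
a = -1352 (a = -8*(-4*10 - 1*(-209)) = -8*(-40 + 209) = -8*169 = -1352)
Z(x) = 9 (Z(x) = 2 - x*(-7)/x = 2 - (-7*x)/x = 2 - 1*(-7) = 2 + 7 = 9)
(-180082 + 252718) + Z(a) = (-180082 + 252718) + 9 = 72636 + 9 = 72645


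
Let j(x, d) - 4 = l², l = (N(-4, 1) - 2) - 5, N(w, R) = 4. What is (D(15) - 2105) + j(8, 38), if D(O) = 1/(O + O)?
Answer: -62759/30 ≈ -2092.0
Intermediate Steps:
D(O) = 1/(2*O)
l = -3 (l = (4 - 2) - 5 = 2 - 5 = -3)
j(x, d) = 13 (j(x, d) = 4 + (-3)² = 4 + 9 = 13)
(D(15) - 2105) + j(8, 38) = ((½)/15 - 2105) + 13 = ((½)*(1/15) - 2105) + 13 = (1/30 - 2105) + 13 = -63149/30 + 13 = -62759/30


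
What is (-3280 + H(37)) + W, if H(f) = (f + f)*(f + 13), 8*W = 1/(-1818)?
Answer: 6108479/14544 ≈ 420.00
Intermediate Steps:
W = -1/14544 (W = (1/8)/(-1818) = (1/8)*(-1/1818) = -1/14544 ≈ -6.8757e-5)
H(f) = 2*f*(13 + f) (H(f) = (2*f)*(13 + f) = 2*f*(13 + f))
(-3280 + H(37)) + W = (-3280 + 2*37*(13 + 37)) - 1/14544 = (-3280 + 2*37*50) - 1/14544 = (-3280 + 3700) - 1/14544 = 420 - 1/14544 = 6108479/14544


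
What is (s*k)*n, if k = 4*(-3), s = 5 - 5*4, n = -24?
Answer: -4320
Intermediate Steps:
s = -15 (s = 5 - 20 = -15)
k = -12
(s*k)*n = -15*(-12)*(-24) = 180*(-24) = -4320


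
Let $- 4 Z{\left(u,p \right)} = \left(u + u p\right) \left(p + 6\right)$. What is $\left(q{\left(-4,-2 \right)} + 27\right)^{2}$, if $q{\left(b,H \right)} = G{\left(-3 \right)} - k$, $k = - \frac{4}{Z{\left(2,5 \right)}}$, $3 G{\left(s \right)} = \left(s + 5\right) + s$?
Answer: $\frac{85264}{121} \approx 704.66$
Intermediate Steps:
$Z{\left(u,p \right)} = - \frac{\left(6 + p\right) \left(u + p u\right)}{4}$ ($Z{\left(u,p \right)} = - \frac{\left(u + u p\right) \left(p + 6\right)}{4} = - \frac{\left(u + p u\right) \left(6 + p\right)}{4} = - \frac{\left(6 + p\right) \left(u + p u\right)}{4}$)
$G{\left(s \right)} = \frac{5}{3} + \frac{2 s}{3}$ ($G{\left(s \right)} = \frac{\left(s + 5\right) + s}{3} = \frac{\left(5 + s\right) + s}{3} = \frac{5 + 2 s}{3} = \frac{5}{3} + \frac{2 s}{3}$)
$k = \frac{4}{33}$ ($k = - \frac{4}{\left(- \frac{1}{4}\right) 2 \left(6 + 5^{2} + 7 \cdot 5\right)} = - \frac{4}{\left(- \frac{1}{4}\right) 2 \left(6 + 25 + 35\right)} = - \frac{4}{\left(- \frac{1}{4}\right) 2 \cdot 66} = - \frac{4}{-33} = \left(-4\right) \left(- \frac{1}{33}\right) = \frac{4}{33} \approx 0.12121$)
$q{\left(b,H \right)} = - \frac{5}{11}$ ($q{\left(b,H \right)} = \left(\frac{5}{3} + \frac{2}{3} \left(-3\right)\right) - \frac{4}{33} = \left(\frac{5}{3} - 2\right) - \frac{4}{33} = - \frac{1}{3} - \frac{4}{33} = - \frac{5}{11}$)
$\left(q{\left(-4,-2 \right)} + 27\right)^{2} = \left(- \frac{5}{11} + 27\right)^{2} = \left(\frac{292}{11}\right)^{2} = \frac{85264}{121}$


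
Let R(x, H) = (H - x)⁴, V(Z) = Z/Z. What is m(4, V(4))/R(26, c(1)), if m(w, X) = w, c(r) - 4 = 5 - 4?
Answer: 4/194481 ≈ 2.0568e-5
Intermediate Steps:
c(r) = 5 (c(r) = 4 + (5 - 4) = 4 + 1 = 5)
V(Z) = 1
m(4, V(4))/R(26, c(1)) = 4/((5 - 1*26)⁴) = 4/((5 - 26)⁴) = 4/((-21)⁴) = 4/194481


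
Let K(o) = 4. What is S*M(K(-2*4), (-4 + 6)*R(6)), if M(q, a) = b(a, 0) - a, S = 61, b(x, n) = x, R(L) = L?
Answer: 0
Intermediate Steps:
M(q, a) = 0 (M(q, a) = a - a = 0)
S*M(K(-2*4), (-4 + 6)*R(6)) = 61*0 = 0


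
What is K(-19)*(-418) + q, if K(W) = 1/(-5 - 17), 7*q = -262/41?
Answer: 5191/287 ≈ 18.087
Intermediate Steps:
q = -262/287 (q = (-262/41)/7 = (-262*1/41)/7 = (⅐)*(-262/41) = -262/287 ≈ -0.91289)
K(W) = -1/22 (K(W) = 1/(-22) = -1/22)
K(-19)*(-418) + q = -1/22*(-418) - 262/287 = 19 - 262/287 = 5191/287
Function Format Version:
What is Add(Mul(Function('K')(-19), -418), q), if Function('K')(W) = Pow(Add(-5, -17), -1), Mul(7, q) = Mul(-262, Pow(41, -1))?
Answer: Rational(5191, 287) ≈ 18.087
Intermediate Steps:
q = Rational(-262, 287) (q = Mul(Rational(1, 7), Mul(-262, Pow(41, -1))) = Mul(Rational(1, 7), Mul(-262, Rational(1, 41))) = Mul(Rational(1, 7), Rational(-262, 41)) = Rational(-262, 287) ≈ -0.91289)
Function('K')(W) = Rational(-1, 22) (Function('K')(W) = Pow(-22, -1) = Rational(-1, 22))
Add(Mul(Function('K')(-19), -418), q) = Add(Mul(Rational(-1, 22), -418), Rational(-262, 287)) = Add(19, Rational(-262, 287)) = Rational(5191, 287)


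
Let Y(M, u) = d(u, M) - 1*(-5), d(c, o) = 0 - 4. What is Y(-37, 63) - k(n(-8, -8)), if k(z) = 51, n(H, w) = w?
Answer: -50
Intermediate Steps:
d(c, o) = -4
Y(M, u) = 1 (Y(M, u) = -4 - 1*(-5) = -4 + 5 = 1)
Y(-37, 63) - k(n(-8, -8)) = 1 - 1*51 = 1 - 51 = -50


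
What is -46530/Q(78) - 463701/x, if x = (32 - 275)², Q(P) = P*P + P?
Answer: -311381974/20214441 ≈ -15.404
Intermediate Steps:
Q(P) = P + P² (Q(P) = P² + P = P + P²)
x = 59049 (x = (-243)² = 59049)
-46530/Q(78) - 463701/x = -46530*1/(78*(1 + 78)) - 463701/59049 = -46530/(78*79) - 463701*1/59049 = -46530/6162 - 154567/19683 = -46530*1/6162 - 154567/19683 = -7755/1027 - 154567/19683 = -311381974/20214441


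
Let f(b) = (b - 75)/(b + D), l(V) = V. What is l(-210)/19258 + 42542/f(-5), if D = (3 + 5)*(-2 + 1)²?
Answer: -614459577/385160 ≈ -1595.3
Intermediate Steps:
D = 8 (D = 8*(-1)² = 8*1 = 8)
f(b) = (-75 + b)/(8 + b) (f(b) = (b - 75)/(b + 8) = (-75 + b)/(8 + b))
l(-210)/19258 + 42542/f(-5) = -210/19258 + 42542/(((-75 - 5)/(8 - 5))) = -210*1/19258 + 42542/((-80/3)) = -105/9629 + 42542/(((⅓)*(-80))) = -105/9629 + 42542/(-80/3) = -105/9629 + 42542*(-3/80) = -105/9629 - 63813/40 = -614459577/385160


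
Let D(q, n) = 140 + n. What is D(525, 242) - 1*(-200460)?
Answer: 200842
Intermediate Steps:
D(525, 242) - 1*(-200460) = (140 + 242) - 1*(-200460) = 382 + 200460 = 200842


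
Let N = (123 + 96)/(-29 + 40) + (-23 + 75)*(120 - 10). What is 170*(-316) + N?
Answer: -527781/11 ≈ -47980.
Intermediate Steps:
N = 63139/11 (N = 219/11 + 52*110 = 219*(1/11) + 5720 = 219/11 + 5720 = 63139/11 ≈ 5739.9)
170*(-316) + N = 170*(-316) + 63139/11 = -53720 + 63139/11 = -527781/11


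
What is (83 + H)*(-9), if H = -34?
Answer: -441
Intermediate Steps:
(83 + H)*(-9) = (83 - 34)*(-9) = 49*(-9) = -441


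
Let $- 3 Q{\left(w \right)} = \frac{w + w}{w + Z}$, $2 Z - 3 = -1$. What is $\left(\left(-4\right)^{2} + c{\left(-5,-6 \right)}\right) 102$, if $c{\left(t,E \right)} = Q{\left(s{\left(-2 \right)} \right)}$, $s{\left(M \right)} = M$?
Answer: $1496$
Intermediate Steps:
$Z = 1$ ($Z = \frac{3}{2} + \frac{1}{2} \left(-1\right) = \frac{3}{2} - \frac{1}{2} = 1$)
$Q{\left(w \right)} = - \frac{2 w}{3 \left(1 + w\right)}$ ($Q{\left(w \right)} = - \frac{\left(w + w\right) \frac{1}{w + 1}}{3} = - \frac{2 w \frac{1}{1 + w}}{3} = - \frac{2 w}{3 \left(1 + w\right)}$)
$c{\left(t,E \right)} = - \frac{4}{3}$ ($c{\left(t,E \right)} = \left(-2\right) \left(-2\right) \frac{1}{3 + 3 \left(-2\right)} = \left(-2\right) \left(-2\right) \frac{1}{3 - 6} = \left(-2\right) \left(-2\right) \frac{1}{-3} = \left(-2\right) \left(-2\right) \left(- \frac{1}{3}\right) = - \frac{4}{3}$)
$\left(\left(-4\right)^{2} + c{\left(-5,-6 \right)}\right) 102 = \left(\left(-4\right)^{2} - \frac{4}{3}\right) 102 = \left(16 - \frac{4}{3}\right) 102 = \frac{44}{3} \cdot 102 = 1496$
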